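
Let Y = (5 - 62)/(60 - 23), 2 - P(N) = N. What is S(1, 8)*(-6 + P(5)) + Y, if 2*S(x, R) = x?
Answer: -447/74 ≈ -6.0405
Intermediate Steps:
P(N) = 2 - N
S(x, R) = x/2
Y = -57/37 ≈ -1.5405
S(1, 8)*(-6 + P(5)) + Y = ((½)*1)*(-6 + (2 - 1*5)) - 57/37 = (-6 + (2 - 5))/2 - 57/37 = (-6 - 3)/2 - 57/37 = (½)*(-9) - 57/37 = -9/2 - 57/37 = -447/74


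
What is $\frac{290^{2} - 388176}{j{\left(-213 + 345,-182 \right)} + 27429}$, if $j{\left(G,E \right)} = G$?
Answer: $- \frac{304076}{27561} \approx -11.033$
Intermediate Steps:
$\frac{290^{2} - 388176}{j{\left(-213 + 345,-182 \right)} + 27429} = \frac{290^{2} - 388176}{\left(-213 + 345\right) + 27429} = \frac{84100 - 388176}{132 + 27429} = - \frac{304076}{27561}$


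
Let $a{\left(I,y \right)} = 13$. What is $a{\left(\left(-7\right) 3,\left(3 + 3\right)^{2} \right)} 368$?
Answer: $4784$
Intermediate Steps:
$a{\left(\left(-7\right) 3,\left(3 + 3\right)^{2} \right)} 368 = 13 \cdot 368 = 4784$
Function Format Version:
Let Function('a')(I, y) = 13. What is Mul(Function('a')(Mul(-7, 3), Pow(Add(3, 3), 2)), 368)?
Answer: 4784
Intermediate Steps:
Mul(Function('a')(Mul(-7, 3), Pow(Add(3, 3), 2)), 368) = Mul(13, 368) = 4784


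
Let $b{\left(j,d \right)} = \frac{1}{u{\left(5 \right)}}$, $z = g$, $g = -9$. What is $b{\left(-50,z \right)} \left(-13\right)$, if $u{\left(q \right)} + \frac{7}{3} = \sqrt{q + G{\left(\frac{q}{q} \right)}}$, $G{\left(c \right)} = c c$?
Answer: $- \frac{273}{5} - \frac{117 \sqrt{6}}{5} \approx -111.92$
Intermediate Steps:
$G{\left(c \right)} = c^{2}$
$u{\left(q \right)} = - \frac{7}{3} + \sqrt{1 + q}$ ($u{\left(q \right)} = - \frac{7}{3} + \sqrt{q + \left(\frac{q}{q}\right)^{2}} = - \frac{7}{3} + \sqrt{q + 1^{2}} = - \frac{7}{3} + \sqrt{q + 1} = - \frac{7}{3} + \sqrt{1 + q}$)
$z = -9$
$b{\left(j,d \right)} = \frac{1}{- \frac{7}{3} + \sqrt{6}}$ ($b{\left(j,d \right)} = \frac{1}{- \frac{7}{3} + \sqrt{1 + 5}} = \frac{1}{- \frac{7}{3} + \sqrt{6}}$)
$b{\left(-50,z \right)} \left(-13\right) = \left(\frac{21}{5} + \frac{9 \sqrt{6}}{5}\right) \left(-13\right) = - \frac{273}{5} - \frac{117 \sqrt{6}}{5}$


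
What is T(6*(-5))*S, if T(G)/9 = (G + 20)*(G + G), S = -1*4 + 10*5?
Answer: 248400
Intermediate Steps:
S = 46 (S = -4 + 50 = 46)
T(G) = 18*G*(20 + G) (T(G) = 9*((G + 20)*(G + G)) = 9*((20 + G)*(2*G)) = 9*(2*G*(20 + G)) = 18*G*(20 + G))
T(6*(-5))*S = (18*(6*(-5))*(20 + 6*(-5)))*46 = (18*(-30)*(20 - 30))*46 = (18*(-30)*(-10))*46 = 5400*46 = 248400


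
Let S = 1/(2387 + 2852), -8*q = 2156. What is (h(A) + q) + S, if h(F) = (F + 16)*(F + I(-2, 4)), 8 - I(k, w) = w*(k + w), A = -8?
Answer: -3494411/10478 ≈ -333.50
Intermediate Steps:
I(k, w) = 8 - w*(k + w)
q = -539/2 (q = -1/8*2156 = -539/2 ≈ -269.50)
h(F) = F*(16 + F) (h(F) = (F + 16)*(F + (8 - 1*4**2 - 1*(-2)*4)) = (16 + F)*(F + (8 - 1*16 + 8)) = (16 + F)*(F + (8 - 16 + 8)) = (16 + F)*(F + 0) = (16 + F)*F = F*(16 + F))
S = 1/5239 ≈ 0.00019088
(h(A) + q) + S = (-8*(16 - 8) - 539/2) + 1/5239 = (-8*8 - 539/2) + 1/5239 = (-64 - 539/2) + 1/5239 = -667/2 + 1/5239 = -3494411/10478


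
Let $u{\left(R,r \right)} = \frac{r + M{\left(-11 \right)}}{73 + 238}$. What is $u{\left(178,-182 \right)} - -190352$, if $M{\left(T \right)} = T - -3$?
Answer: $\frac{59199282}{311} \approx 1.9035 \cdot 10^{5}$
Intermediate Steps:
$M{\left(T \right)} = 3 + T$ ($M{\left(T \right)} = T + 3 = 3 + T$)
$u{\left(R,r \right)} = - \frac{8}{311} + \frac{r}{311}$ ($u{\left(R,r \right)} = \frac{r + \left(3 - 11\right)}{73 + 238} = \frac{r - 8}{311} = \left(-8 + r\right) \frac{1}{311} = - \frac{8}{311} + \frac{r}{311}$)
$u{\left(178,-182 \right)} - -190352 = \left(- \frac{8}{311} + \frac{1}{311} \left(-182\right)\right) - -190352 = \left(- \frac{8}{311} - \frac{182}{311}\right) + 190352 = - \frac{190}{311} + 190352 = \frac{59199282}{311}$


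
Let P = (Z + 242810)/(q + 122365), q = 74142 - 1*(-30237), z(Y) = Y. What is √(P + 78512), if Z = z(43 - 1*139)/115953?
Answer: √7691640515138449757571/312995798 ≈ 280.20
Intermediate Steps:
q = 104379 (q = 74142 + 30237 = 104379)
Z = -32/38651 (Z = (43 - 1*139)/115953 = (43 - 139)*(1/115953) = -96*1/115953 = -32/38651 ≈ -0.00082792)
P = 670346377/625991596 (P = (-32/38651 + 242810)/(104379 + 122365) = (9384849278/38651)/226744 = (9384849278/38651)*(1/226744) = 670346377/625991596 ≈ 1.0709)
√(P + 78512) = √(670346377/625991596 + 78512) = √(49148522531529/625991596) = √7691640515138449757571/312995798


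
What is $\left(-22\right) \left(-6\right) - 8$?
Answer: $124$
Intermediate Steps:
$\left(-22\right) \left(-6\right) - 8 = 132 + \left(-9 + 1\right) = 132 - 8 = 124$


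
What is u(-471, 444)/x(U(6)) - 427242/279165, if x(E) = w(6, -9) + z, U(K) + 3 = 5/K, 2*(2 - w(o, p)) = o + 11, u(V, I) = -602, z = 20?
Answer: -115883398/2512485 ≈ -46.123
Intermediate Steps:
w(o, p) = -7/2 - o/2 (w(o, p) = 2 - (o + 11)/2 = 2 - (11 + o)/2 = 2 + (-11/2 - o/2) = -7/2 - o/2)
U(K) = -3 + 5/K
x(E) = 27/2 (x(E) = (-7/2 - 1/2*6) + 20 = (-7/2 - 3) + 20 = -13/2 + 20 = 27/2)
u(-471, 444)/x(U(6)) - 427242/279165 = -602/27/2 - 427242/279165 = -602*2/27 - 427242*1/279165 = -1204/27 - 142414/93055 = -115883398/2512485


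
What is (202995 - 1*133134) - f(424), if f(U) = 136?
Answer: 69725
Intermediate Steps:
(202995 - 1*133134) - f(424) = (202995 - 1*133134) - 1*136 = (202995 - 133134) - 136 = 69861 - 136 = 69725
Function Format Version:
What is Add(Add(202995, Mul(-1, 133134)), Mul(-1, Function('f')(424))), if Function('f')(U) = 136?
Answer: 69725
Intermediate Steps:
Add(Add(202995, Mul(-1, 133134)), Mul(-1, Function('f')(424))) = Add(Add(202995, Mul(-1, 133134)), Mul(-1, 136)) = Add(Add(202995, -133134), -136) = Add(69861, -136) = 69725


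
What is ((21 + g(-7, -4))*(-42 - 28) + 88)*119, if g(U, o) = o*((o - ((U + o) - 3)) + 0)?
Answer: 168742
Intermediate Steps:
g(U, o) = o*(3 - U) (g(U, o) = o*((o - (-3 + U + o)) + 0) = o*((o + (3 - U - o)) + 0) = o*((3 - U) + 0) = o*(3 - U))
((21 + g(-7, -4))*(-42 - 28) + 88)*119 = ((21 - 4*(3 - 1*(-7)))*(-42 - 28) + 88)*119 = ((21 - 4*(3 + 7))*(-70) + 88)*119 = ((21 - 4*10)*(-70) + 88)*119 = ((21 - 40)*(-70) + 88)*119 = (-19*(-70) + 88)*119 = (1330 + 88)*119 = 1418*119 = 168742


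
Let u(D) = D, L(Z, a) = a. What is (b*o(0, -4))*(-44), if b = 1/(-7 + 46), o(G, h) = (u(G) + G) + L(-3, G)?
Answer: 0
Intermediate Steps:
o(G, h) = 3*G (o(G, h) = (G + G) + G = 2*G + G = 3*G)
b = 1/39 ≈ 0.025641
(b*o(0, -4))*(-44) = ((3*0)/39)*(-44) = ((1/39)*0)*(-44) = 0*(-44) = 0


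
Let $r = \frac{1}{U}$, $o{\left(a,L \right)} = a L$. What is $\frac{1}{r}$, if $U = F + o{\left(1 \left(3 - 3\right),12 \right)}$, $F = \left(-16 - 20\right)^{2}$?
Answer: $1296$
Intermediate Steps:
$o{\left(a,L \right)} = L a$
$F = 1296$ ($F = \left(-36\right)^{2} = 1296$)
$U = 1296$ ($U = 1296 + 12 \cdot 1 \left(3 - 3\right) = 1296 + 12 \cdot 1 \cdot 0 = 1296 + 12 \cdot 0 = 1296 + 0 = 1296$)
$r = \frac{1}{1296} \approx 0.0007716$
$\frac{1}{r} = \frac{1}{\frac{1}{1296}} = 1296$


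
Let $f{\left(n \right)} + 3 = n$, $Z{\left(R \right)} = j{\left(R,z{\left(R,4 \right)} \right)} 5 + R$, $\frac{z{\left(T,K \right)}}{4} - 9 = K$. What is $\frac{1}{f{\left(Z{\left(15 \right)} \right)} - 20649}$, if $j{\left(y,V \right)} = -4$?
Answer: $- \frac{1}{20657} \approx -4.841 \cdot 10^{-5}$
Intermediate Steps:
$z{\left(T,K \right)} = 36 + 4 K$
$Z{\left(R \right)} = -20 + R$ ($Z{\left(R \right)} = \left(-4\right) 5 + R = -20 + R$)
$f{\left(n \right)} = -3 + n$
$\frac{1}{f{\left(Z{\left(15 \right)} \right)} - 20649} = \frac{1}{\left(-3 + \left(-20 + 15\right)\right) - 20649} = \frac{1}{\left(-3 - 5\right) - 20649} = \frac{1}{-8 - 20649} = \frac{1}{-20657} = - \frac{1}{20657}$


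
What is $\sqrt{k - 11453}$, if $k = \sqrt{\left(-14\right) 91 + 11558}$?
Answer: $\sqrt{-11453 + 2 \sqrt{2571}} \approx 106.54 i$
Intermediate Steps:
$k = 2 \sqrt{2571}$ ($k = \sqrt{-1274 + 11558} = \sqrt{10284} = 2 \sqrt{2571} \approx 101.41$)
$\sqrt{k - 11453} = \sqrt{2 \sqrt{2571} - 11453} = \sqrt{-11453 + 2 \sqrt{2571}}$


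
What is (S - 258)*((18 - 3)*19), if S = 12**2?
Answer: -32490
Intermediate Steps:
S = 144
(S - 258)*((18 - 3)*19) = (144 - 258)*((18 - 3)*19) = -1710*19 = -114*285 = -32490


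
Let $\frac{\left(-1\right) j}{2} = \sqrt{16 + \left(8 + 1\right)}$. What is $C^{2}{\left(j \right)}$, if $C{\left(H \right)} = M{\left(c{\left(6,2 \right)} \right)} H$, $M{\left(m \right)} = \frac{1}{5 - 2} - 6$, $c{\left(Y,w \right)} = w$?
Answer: $\frac{28900}{9} \approx 3211.1$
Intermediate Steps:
$j = -10$ ($j = - 2 \sqrt{16 + \left(8 + 1\right)} = - 2 \sqrt{16 + 9} = - 2 \sqrt{25} = \left(-2\right) 5 = -10$)
$M{\left(m \right)} = - \frac{17}{3}$ ($M{\left(m \right)} = \frac{1}{3} - 6 = - \frac{17}{3}$)
$C{\left(H \right)} = - \frac{17 H}{3}$
$C^{2}{\left(j \right)} = \left(\left(- \frac{17}{3}\right) \left(-10\right)\right)^{2} = \left(\frac{170}{3}\right)^{2} = \frac{28900}{9}$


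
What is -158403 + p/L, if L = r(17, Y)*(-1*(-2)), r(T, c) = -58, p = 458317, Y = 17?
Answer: -18833065/116 ≈ -1.6235e+5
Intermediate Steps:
L = -116 (L = -(-58)*(-2) = -58*2 = -116)
-158403 + p/L = -158403 + 458317/(-116) = -158403 + 458317*(-1/116) = -158403 - 458317/116 = -18833065/116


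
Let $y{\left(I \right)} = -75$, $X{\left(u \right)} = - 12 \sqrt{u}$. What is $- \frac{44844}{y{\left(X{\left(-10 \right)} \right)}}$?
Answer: $\frac{14948}{25} \approx 597.92$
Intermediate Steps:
$- \frac{44844}{y{\left(X{\left(-10 \right)} \right)}} = - \frac{44844}{-75} = \left(-44844\right) \left(- \frac{1}{75}\right) = \frac{14948}{25}$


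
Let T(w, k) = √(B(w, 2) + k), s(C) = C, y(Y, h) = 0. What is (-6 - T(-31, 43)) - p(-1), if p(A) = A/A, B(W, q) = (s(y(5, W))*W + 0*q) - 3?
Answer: -7 - 2*√10 ≈ -13.325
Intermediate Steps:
B(W, q) = -3 (B(W, q) = (0*W + 0*q) - 3 = (0 + 0) - 3 = 0 - 3 = -3)
T(w, k) = √(-3 + k)
p(A) = 1
(-6 - T(-31, 43)) - p(-1) = (-6 - √(-3 + 43)) - 1*1 = (-6 - √40) - 1 = (-6 - 2*√10) - 1 = -7 - 2*√10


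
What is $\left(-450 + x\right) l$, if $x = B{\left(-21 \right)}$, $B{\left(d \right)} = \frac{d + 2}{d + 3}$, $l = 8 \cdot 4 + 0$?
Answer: $- \frac{129296}{9} \approx -14366.0$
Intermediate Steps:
$l = 32$ ($l = 32 + 0 = 32$)
$B{\left(d \right)} = \frac{2 + d}{3 + d}$
$x = \frac{19}{18}$ ($x = \frac{2 - 21}{3 - 21} = \frac{1}{-18} \left(-19\right) = \left(- \frac{1}{18}\right) \left(-19\right) = \frac{19}{18} \approx 1.0556$)
$\left(-450 + x\right) l = \left(-450 + \frac{19}{18}\right) 32 = \left(- \frac{8081}{18}\right) 32 = - \frac{129296}{9}$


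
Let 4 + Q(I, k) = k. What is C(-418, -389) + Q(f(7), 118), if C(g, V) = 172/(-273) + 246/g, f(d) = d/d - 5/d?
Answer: 6434971/57057 ≈ 112.78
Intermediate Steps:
f(d) = 1 - 5/d
Q(I, k) = -4 + k
C(g, V) = -172/273 + 246/g (C(g, V) = 172*(-1/273) + 246/g = -172/273 + 246/g)
C(-418, -389) + Q(f(7), 118) = (-172/273 + 246/(-418)) + (-4 + 118) = (-172/273 + 246*(-1/418)) + 114 = (-172/273 - 123/209) + 114 = -69527/57057 + 114 = 6434971/57057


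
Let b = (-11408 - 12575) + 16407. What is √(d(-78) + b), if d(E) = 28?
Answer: 2*I*√1887 ≈ 86.879*I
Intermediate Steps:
b = -7576 (b = -23983 + 16407 = -7576)
√(d(-78) + b) = √(28 - 7576) = √(-7548) = 2*I*√1887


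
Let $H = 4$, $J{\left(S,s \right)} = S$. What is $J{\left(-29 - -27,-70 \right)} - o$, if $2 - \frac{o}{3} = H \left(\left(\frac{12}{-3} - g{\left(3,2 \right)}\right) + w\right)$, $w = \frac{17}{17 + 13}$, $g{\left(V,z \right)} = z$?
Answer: $- \frac{366}{5} \approx -73.2$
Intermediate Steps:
$w = \frac{17}{30} \approx 0.56667$
$o = \frac{356}{5}$ ($o = 6 - 3 \cdot 4 \left(\left(\frac{12}{-3} - 2\right) + \frac{17}{30}\right) = 6 - 3 \cdot 4 \left(\left(12 \left(- \frac{1}{3}\right) - 2\right) + \frac{17}{30}\right) = 6 - 3 \cdot 4 \left(\left(-4 - 2\right) + \frac{17}{30}\right) = 6 - 3 \cdot 4 \left(-6 + \frac{17}{30}\right) = 6 - 3 \cdot 4 \left(- \frac{163}{30}\right) = 6 - - \frac{326}{5} = 6 + \frac{326}{5} = \frac{356}{5} \approx 71.2$)
$J{\left(-29 - -27,-70 \right)} - o = \left(-29 - -27\right) - \frac{356}{5} = \left(-29 + 27\right) - \frac{356}{5} = -2 - \frac{356}{5} = - \frac{366}{5}$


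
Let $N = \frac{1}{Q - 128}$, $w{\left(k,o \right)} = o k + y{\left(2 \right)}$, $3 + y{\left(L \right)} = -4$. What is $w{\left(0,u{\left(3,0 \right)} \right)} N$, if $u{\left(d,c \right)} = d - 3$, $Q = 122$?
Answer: $\frac{7}{6} \approx 1.1667$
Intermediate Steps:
$u{\left(d,c \right)} = -3 + d$
$y{\left(L \right)} = -7$ ($y{\left(L \right)} = -3 - 4 = -7$)
$w{\left(k,o \right)} = -7 + k o$ ($w{\left(k,o \right)} = o k - 7 = k o - 7 = -7 + k o$)
$N = - \frac{1}{6}$ ($N = \frac{1}{122 - 128} = \frac{1}{-6} = - \frac{1}{6} \approx -0.16667$)
$w{\left(0,u{\left(3,0 \right)} \right)} N = \left(-7 + 0 \left(-3 + 3\right)\right) \left(- \frac{1}{6}\right) = \left(-7 + 0 \cdot 0\right) \left(- \frac{1}{6}\right) = \left(-7 + 0\right) \left(- \frac{1}{6}\right) = \left(-7\right) \left(- \frac{1}{6}\right) = \frac{7}{6}$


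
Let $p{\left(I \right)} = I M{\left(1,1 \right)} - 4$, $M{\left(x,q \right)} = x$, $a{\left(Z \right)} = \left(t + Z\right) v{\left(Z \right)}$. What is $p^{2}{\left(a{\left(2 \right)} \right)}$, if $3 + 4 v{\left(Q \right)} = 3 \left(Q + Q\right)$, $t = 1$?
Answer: $\frac{121}{16} \approx 7.5625$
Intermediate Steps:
$v{\left(Q \right)} = - \frac{3}{4} + \frac{3 Q}{2}$ ($v{\left(Q \right)} = - \frac{3}{4} + \frac{3 \left(Q + Q\right)}{4} = - \frac{3}{4} + \frac{3 \cdot 2 Q}{4} = - \frac{3}{4} + \frac{6 Q}{4} = - \frac{3}{4} + \frac{3 Q}{2}$)
$a{\left(Z \right)} = \left(1 + Z\right) \left(- \frac{3}{4} + \frac{3 Z}{2}\right)$
$p{\left(I \right)} = -4 + I$ ($p{\left(I \right)} = I 1 - 4 = I - 4 = -4 + I$)
$p^{2}{\left(a{\left(2 \right)} \right)} = \left(-4 + \frac{3 \left(1 + 2\right) \left(-1 + 2 \cdot 2\right)}{4}\right)^{2} = \left(-4 + \frac{3}{4} \cdot 3 \left(-1 + 4\right)\right)^{2} = \left(-4 + \frac{3}{4} \cdot 3 \cdot 3\right)^{2} = \left(-4 + \frac{27}{4}\right)^{2} = \left(\frac{11}{4}\right)^{2} = \frac{121}{16}$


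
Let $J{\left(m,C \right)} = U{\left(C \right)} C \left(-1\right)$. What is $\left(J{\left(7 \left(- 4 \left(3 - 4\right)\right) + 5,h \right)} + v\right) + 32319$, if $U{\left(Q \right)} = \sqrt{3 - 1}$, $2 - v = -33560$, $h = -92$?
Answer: $65881 + 92 \sqrt{2} \approx 66011.0$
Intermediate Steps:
$v = 33562$ ($v = 2 - -33560 = 2 + 33560 = 33562$)
$U{\left(Q \right)} = \sqrt{2}$
$J{\left(m,C \right)} = - C \sqrt{2}$ ($J{\left(m,C \right)} = \sqrt{2} C \left(-1\right) = C \sqrt{2} \left(-1\right) = - C \sqrt{2}$)
$\left(J{\left(7 \left(- 4 \left(3 - 4\right)\right) + 5,h \right)} + v\right) + 32319 = \left(\left(-1\right) \left(-92\right) \sqrt{2} + 33562\right) + 32319 = \left(92 \sqrt{2} + 33562\right) + 32319 = \left(33562 + 92 \sqrt{2}\right) + 32319 = 65881 + 92 \sqrt{2}$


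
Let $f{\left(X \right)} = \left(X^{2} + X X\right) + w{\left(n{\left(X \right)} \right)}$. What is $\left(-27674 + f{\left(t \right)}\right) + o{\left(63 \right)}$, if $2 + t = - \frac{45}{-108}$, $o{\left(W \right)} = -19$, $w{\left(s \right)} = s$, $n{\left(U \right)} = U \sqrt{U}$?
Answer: $- \frac{1993535}{72} - \frac{19 i \sqrt{57}}{72} \approx -27688.0 - 1.9923 i$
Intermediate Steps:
$n{\left(U \right)} = U^{\frac{3}{2}}$
$t = - \frac{19}{12}$ ($t = -2 - \frac{45}{-108} = -2 - - \frac{5}{12} = -2 + \frac{5}{12} = - \frac{19}{12} \approx -1.5833$)
$f{\left(X \right)} = X^{\frac{3}{2}} + 2 X^{2}$ ($f{\left(X \right)} = \left(X^{2} + X X\right) + X^{\frac{3}{2}} = \left(X^{2} + X^{2}\right) + X^{\frac{3}{2}} = 2 X^{2} + X^{\frac{3}{2}} = X^{\frac{3}{2}} + 2 X^{2}$)
$\left(-27674 + f{\left(t \right)}\right) + o{\left(63 \right)} = \left(-27674 + \left(\left(- \frac{19}{12}\right)^{\frac{3}{2}} + 2 \left(- \frac{19}{12}\right)^{2}\right)\right) - 19 = \left(-27674 + \left(- \frac{19 i \sqrt{57}}{72} + 2 \cdot \frac{361}{144}\right)\right) - 19 = \left(-27674 + \left(- \frac{19 i \sqrt{57}}{72} + \frac{361}{72}\right)\right) - 19 = \left(-27674 + \left(\frac{361}{72} - \frac{19 i \sqrt{57}}{72}\right)\right) - 19 = \left(- \frac{1992167}{72} - \frac{19 i \sqrt{57}}{72}\right) - 19 = - \frac{1993535}{72} - \frac{19 i \sqrt{57}}{72}$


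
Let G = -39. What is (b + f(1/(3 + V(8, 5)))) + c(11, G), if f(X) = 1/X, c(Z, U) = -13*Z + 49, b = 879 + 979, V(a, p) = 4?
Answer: 1771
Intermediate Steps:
b = 1858
c(Z, U) = 49 - 13*Z
(b + f(1/(3 + V(8, 5)))) + c(11, G) = (1858 + 1/(1/(3 + 4))) + (49 - 13*11) = (1858 + 1/(1/7)) + (49 - 143) = (1858 + 1/(1/7)) - 94 = (1858 + 7) - 94 = 1865 - 94 = 1771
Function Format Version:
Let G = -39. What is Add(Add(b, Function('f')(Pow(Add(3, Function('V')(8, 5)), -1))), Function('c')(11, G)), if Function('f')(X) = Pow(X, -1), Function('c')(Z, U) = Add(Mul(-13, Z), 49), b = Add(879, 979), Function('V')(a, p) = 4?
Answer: 1771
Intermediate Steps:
b = 1858
Function('c')(Z, U) = Add(49, Mul(-13, Z))
Add(Add(b, Function('f')(Pow(Add(3, Function('V')(8, 5)), -1))), Function('c')(11, G)) = Add(Add(1858, Pow(Pow(Add(3, 4), -1), -1)), Add(49, Mul(-13, 11))) = Add(Add(1858, Pow(Pow(7, -1), -1)), Add(49, -143)) = Add(Add(1858, Pow(Rational(1, 7), -1)), -94) = Add(Add(1858, 7), -94) = Add(1865, -94) = 1771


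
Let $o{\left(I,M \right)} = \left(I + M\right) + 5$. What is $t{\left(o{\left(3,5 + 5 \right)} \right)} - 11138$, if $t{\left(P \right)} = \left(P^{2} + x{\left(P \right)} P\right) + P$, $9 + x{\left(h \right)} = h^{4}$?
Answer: $1878610$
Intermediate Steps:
$o{\left(I,M \right)} = 5 + I + M$
$x{\left(h \right)} = -9 + h^{4}$
$t{\left(P \right)} = P + P^{2} + P \left(-9 + P^{4}\right)$ ($t{\left(P \right)} = \left(P^{2} + \left(-9 + P^{4}\right) P\right) + P = \left(P^{2} + P \left(-9 + P^{4}\right)\right) + P = P + P^{2} + P \left(-9 + P^{4}\right)$)
$t{\left(o{\left(3,5 + 5 \right)} \right)} - 11138 = \left(5 + 3 + \left(5 + 5\right)\right) \left(-8 + \left(5 + 3 + \left(5 + 5\right)\right) + \left(5 + 3 + \left(5 + 5\right)\right)^{4}\right) - 11138 = \left(5 + 3 + 10\right) \left(-8 + \left(5 + 3 + 10\right) + \left(5 + 3 + 10\right)^{4}\right) - 11138 = 18 \left(-8 + 18 + 18^{4}\right) - 11138 = 18 \left(-8 + 18 + 104976\right) - 11138 = 18 \cdot 104986 - 11138 = 1889748 - 11138 = 1878610$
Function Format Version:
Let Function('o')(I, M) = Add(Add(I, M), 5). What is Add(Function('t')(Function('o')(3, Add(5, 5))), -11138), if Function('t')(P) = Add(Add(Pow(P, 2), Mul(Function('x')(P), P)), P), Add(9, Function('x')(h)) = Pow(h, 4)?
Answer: 1878610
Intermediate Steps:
Function('o')(I, M) = Add(5, I, M)
Function('x')(h) = Add(-9, Pow(h, 4))
Function('t')(P) = Add(P, Pow(P, 2), Mul(P, Add(-9, Pow(P, 4)))) (Function('t')(P) = Add(Add(Pow(P, 2), Mul(Add(-9, Pow(P, 4)), P)), P) = Add(Add(Pow(P, 2), Mul(P, Add(-9, Pow(P, 4)))), P) = Add(P, Pow(P, 2), Mul(P, Add(-9, Pow(P, 4)))))
Add(Function('t')(Function('o')(3, Add(5, 5))), -11138) = Add(Mul(Add(5, 3, Add(5, 5)), Add(-8, Add(5, 3, Add(5, 5)), Pow(Add(5, 3, Add(5, 5)), 4))), -11138) = Add(Mul(Add(5, 3, 10), Add(-8, Add(5, 3, 10), Pow(Add(5, 3, 10), 4))), -11138) = Add(Mul(18, Add(-8, 18, Pow(18, 4))), -11138) = Add(Mul(18, Add(-8, 18, 104976)), -11138) = Add(Mul(18, 104986), -11138) = Add(1889748, -11138) = 1878610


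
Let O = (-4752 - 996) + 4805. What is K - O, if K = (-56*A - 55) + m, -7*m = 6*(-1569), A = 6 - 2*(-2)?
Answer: 11710/7 ≈ 1672.9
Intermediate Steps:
A = 10 (A = 6 + 4 = 10)
m = 9414/7 (m = -6*(-1569)/7 = -⅐*(-9414) = 9414/7 ≈ 1344.9)
O = -943 (O = -5748 + 4805 = -943)
K = 5109/7 (K = (-56*10 - 55) + 9414/7 = (-560 - 55) + 9414/7 = -615 + 9414/7 = 5109/7 ≈ 729.86)
K - O = 5109/7 - 1*(-943) = 5109/7 + 943 = 11710/7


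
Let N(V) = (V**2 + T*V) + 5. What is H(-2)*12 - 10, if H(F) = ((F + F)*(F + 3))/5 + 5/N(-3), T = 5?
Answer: -398/5 ≈ -79.600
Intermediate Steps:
N(V) = 5 + V**2 + 5*V (N(V) = (V**2 + 5*V) + 5 = 5 + V**2 + 5*V)
H(F) = -5 + 2*F*(3 + F)/5 (H(F) = ((F + F)*(F + 3))/5 + 5/(5 + (-3)**2 + 5*(-3)) = ((2*F)*(3 + F))*(1/5) + 5/(5 + 9 - 15) = (2*F*(3 + F))*(1/5) + 5/(-1) = 2*F*(3 + F)/5 + 5*(-1) = 2*F*(3 + F)/5 - 5 = -5 + 2*F*(3 + F)/5)
H(-2)*12 - 10 = (-5 + (2/5)*(-2)**2 + (6/5)*(-2))*12 - 10 = (-5 + (2/5)*4 - 12/5)*12 - 10 = (-5 + 8/5 - 12/5)*12 - 10 = -29/5*12 - 10 = -348/5 - 10 = -398/5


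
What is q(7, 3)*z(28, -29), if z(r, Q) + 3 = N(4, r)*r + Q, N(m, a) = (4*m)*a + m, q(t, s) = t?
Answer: 88368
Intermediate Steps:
N(m, a) = m + 4*a*m (N(m, a) = 4*a*m + m = m + 4*a*m)
z(r, Q) = -3 + Q + r*(4 + 16*r) (z(r, Q) = -3 + ((4*(1 + 4*r))*r + Q) = -3 + ((4 + 16*r)*r + Q) = -3 + (r*(4 + 16*r) + Q) = -3 + (Q + r*(4 + 16*r)) = -3 + Q + r*(4 + 16*r))
q(7, 3)*z(28, -29) = 7*(-3 - 29 + 4*28*(1 + 4*28)) = 7*(-3 - 29 + 4*28*(1 + 112)) = 7*(-3 - 29 + 4*28*113) = 7*(-3 - 29 + 12656) = 7*12624 = 88368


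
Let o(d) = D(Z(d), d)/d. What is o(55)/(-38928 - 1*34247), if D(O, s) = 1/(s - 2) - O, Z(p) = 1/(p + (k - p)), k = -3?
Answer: -56/639915375 ≈ -8.7512e-8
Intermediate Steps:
Z(p) = -⅓ (Z(p) = 1/(p + (-3 - p)) = 1/(-3) = -⅓)
D(O, s) = 1/(-2 + s) - O
o(d) = (⅓ + d/3)/(d*(-2 + d)) (o(d) = ((1 + 2*(-⅓) - 1*(-⅓)*d)/(-2 + d))/d = ((1 - ⅔ + d/3)/(-2 + d))/d = ((⅓ + d/3)/(-2 + d))/d = (⅓ + d/3)/(d*(-2 + d)))
o(55)/(-38928 - 1*34247) = ((⅓)*(1 + 55)/(55*(-2 + 55)))/(-38928 - 1*34247) = ((⅓)*(1/55)*56/53)/(-38928 - 34247) = ((⅓)*(1/55)*(1/53)*56)/(-73175) = (56/8745)*(-1/73175) = -56/639915375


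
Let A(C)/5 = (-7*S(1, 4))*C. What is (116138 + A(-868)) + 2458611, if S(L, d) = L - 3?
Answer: 2513989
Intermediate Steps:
S(L, d) = -3 + L
A(C) = 70*C (A(C) = 5*((-7*(-3 + 1))*C) = 5*((-7*(-2))*C) = 5*(14*C) = 70*C)
(116138 + A(-868)) + 2458611 = (116138 + 70*(-868)) + 2458611 = (116138 - 60760) + 2458611 = 55378 + 2458611 = 2513989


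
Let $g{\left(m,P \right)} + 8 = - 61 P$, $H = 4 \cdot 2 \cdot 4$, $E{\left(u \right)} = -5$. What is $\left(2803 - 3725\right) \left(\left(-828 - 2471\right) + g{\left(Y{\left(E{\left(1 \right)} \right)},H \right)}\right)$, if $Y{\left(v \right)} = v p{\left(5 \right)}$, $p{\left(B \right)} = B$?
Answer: $4848798$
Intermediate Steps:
$Y{\left(v \right)} = 5 v$ ($Y{\left(v \right)} = v 5 = 5 v$)
$H = 32$ ($H = 8 \cdot 4 = 32$)
$g{\left(m,P \right)} = -8 - 61 P$
$\left(2803 - 3725\right) \left(\left(-828 - 2471\right) + g{\left(Y{\left(E{\left(1 \right)} \right)},H \right)}\right) = \left(2803 - 3725\right) \left(\left(-828 - 2471\right) - 1960\right) = - 922 \left(\left(-828 - 2471\right) - 1960\right) = - 922 \left(-3299 - 1960\right) = \left(-922\right) \left(-5259\right) = 4848798$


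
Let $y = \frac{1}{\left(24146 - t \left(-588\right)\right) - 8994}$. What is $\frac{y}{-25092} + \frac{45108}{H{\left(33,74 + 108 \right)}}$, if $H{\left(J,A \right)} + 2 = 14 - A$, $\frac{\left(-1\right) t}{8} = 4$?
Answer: $- \frac{121973475451}{459685440} \approx -265.34$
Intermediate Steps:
$t = -32$ ($t = \left(-8\right) 4 = -32$)
$y = - \frac{1}{3664}$ ($y = \frac{1}{\left(24146 - \left(-32\right) \left(-588\right)\right) - 8994} = \frac{1}{\left(24146 - 18816\right) - 8994} = \frac{1}{5330 - 8994} = \frac{1}{-3664} = - \frac{1}{3664} \approx -0.00027293$)
$H{\left(J,A \right)} = 12 - A$ ($H{\left(J,A \right)} = -2 - \left(-14 + A\right) = 12 - A$)
$\frac{y}{-25092} + \frac{45108}{H{\left(33,74 + 108 \right)}} = - \frac{1}{3664 \left(-25092\right)} + \frac{45108}{12 - \left(74 + 108\right)} = \left(- \frac{1}{3664}\right) \left(- \frac{1}{25092}\right) + \frac{45108}{12 - 182} = \frac{1}{91937088} + \frac{45108}{12 - 182} = \frac{1}{91937088} + \frac{45108}{-170} = \frac{1}{91937088} + 45108 \left(- \frac{1}{170}\right) = \frac{1}{91937088} - \frac{22554}{85} = - \frac{121973475451}{459685440}$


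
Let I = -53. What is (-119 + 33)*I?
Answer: 4558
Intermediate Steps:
(-119 + 33)*I = (-119 + 33)*(-53) = -86*(-53) = 4558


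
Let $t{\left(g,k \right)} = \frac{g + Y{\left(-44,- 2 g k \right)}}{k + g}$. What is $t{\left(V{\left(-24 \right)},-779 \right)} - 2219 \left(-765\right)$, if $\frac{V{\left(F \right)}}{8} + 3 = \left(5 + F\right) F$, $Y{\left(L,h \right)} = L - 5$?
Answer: $\frac{965898130}{569} \approx 1.6975 \cdot 10^{6}$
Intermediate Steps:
$Y{\left(L,h \right)} = -5 + L$
$V{\left(F \right)} = -24 + 8 F \left(5 + F\right)$ ($V{\left(F \right)} = -24 + 8 \left(5 + F\right) F = -24 + 8 F \left(5 + F\right)$)
$t{\left(g,k \right)} = \frac{-49 + g}{g + k}$ ($t{\left(g,k \right)} = \frac{g - 49}{k + g} = \frac{g - 49}{g + k} = \frac{-49 + g}{g + k}$)
$t{\left(V{\left(-24 \right)},-779 \right)} - 2219 \left(-765\right) = \frac{-49 + \left(-24 + 8 \left(-24\right)^{2} + 40 \left(-24\right)\right)}{\left(-24 + 8 \left(-24\right)^{2} + 40 \left(-24\right)\right) - 779} - 2219 \left(-765\right) = \frac{-49 - -3624}{\left(-24 + 8 \cdot 576 - 960\right) - 779} - -1697535 = \frac{-49 - -3624}{\left(-24 + 4608 - 960\right) - 779} + 1697535 = \frac{-49 + 3624}{3624 - 779} + 1697535 = \frac{1}{2845} \cdot 3575 + 1697535 = \frac{715}{569} + 1697535 = \frac{965898130}{569}$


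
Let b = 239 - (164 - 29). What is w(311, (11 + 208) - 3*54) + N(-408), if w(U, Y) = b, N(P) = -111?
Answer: -7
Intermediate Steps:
b = 104 (b = 239 - 1*135 = 239 - 135 = 104)
w(U, Y) = 104
w(311, (11 + 208) - 3*54) + N(-408) = 104 - 111 = -7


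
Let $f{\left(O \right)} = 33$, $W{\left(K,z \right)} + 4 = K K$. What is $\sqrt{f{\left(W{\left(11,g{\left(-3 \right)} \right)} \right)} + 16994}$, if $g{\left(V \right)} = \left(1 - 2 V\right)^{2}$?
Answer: $\sqrt{17027} \approx 130.49$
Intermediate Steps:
$W{\left(K,z \right)} = -4 + K^{2}$ ($W{\left(K,z \right)} = -4 + K K = -4 + K^{2}$)
$\sqrt{f{\left(W{\left(11,g{\left(-3 \right)} \right)} \right)} + 16994} = \sqrt{33 + 16994} = \sqrt{17027}$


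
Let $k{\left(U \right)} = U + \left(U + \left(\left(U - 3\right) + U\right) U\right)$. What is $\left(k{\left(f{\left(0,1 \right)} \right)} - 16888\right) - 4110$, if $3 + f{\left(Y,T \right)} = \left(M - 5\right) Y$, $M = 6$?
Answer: $-20977$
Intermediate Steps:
$f{\left(Y,T \right)} = -3 + Y$ ($f{\left(Y,T \right)} = -3 + \left(6 - 5\right) Y = -3 + 1 Y = -3 + Y$)
$k{\left(U \right)} = 2 U + U \left(-3 + 2 U\right)$ ($k{\left(U \right)} = U + \left(U + \left(\left(-3 + U\right) + U\right) U\right) = U + \left(U + \left(-3 + 2 U\right) U\right) = U + \left(U + U \left(-3 + 2 U\right)\right) = 2 U + U \left(-3 + 2 U\right)$)
$\left(k{\left(f{\left(0,1 \right)} \right)} - 16888\right) - 4110 = \left(\left(-3 + 0\right) \left(-1 + 2 \left(-3 + 0\right)\right) - 16888\right) - 4110 = \left(- 3 \left(-1 + 2 \left(-3\right)\right) - 16888\right) - 4110 = \left(- 3 \left(-1 - 6\right) - 16888\right) - 4110 = \left(\left(-3\right) \left(-7\right) - 16888\right) - 4110 = \left(21 - 16888\right) - 4110 = -16867 - 4110 = -20977$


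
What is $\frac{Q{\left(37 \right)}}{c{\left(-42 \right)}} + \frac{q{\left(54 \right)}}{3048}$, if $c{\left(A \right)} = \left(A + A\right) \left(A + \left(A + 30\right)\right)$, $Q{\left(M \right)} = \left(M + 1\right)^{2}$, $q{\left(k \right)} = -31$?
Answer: $\frac{177529}{576072} \approx 0.30817$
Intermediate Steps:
$Q{\left(M \right)} = \left(1 + M\right)^{2}$
$c{\left(A \right)} = 2 A \left(30 + 2 A\right)$ ($c{\left(A \right)} = 2 A \left(A + \left(30 + A\right)\right) = 2 A \left(30 + 2 A\right)$)
$\frac{Q{\left(37 \right)}}{c{\left(-42 \right)}} + \frac{q{\left(54 \right)}}{3048} = \frac{\left(1 + 37\right)^{2}}{4 \left(-42\right) \left(15 - 42\right)} - \frac{31}{3048} = \frac{38^{2}}{4 \left(-42\right) \left(-27\right)} - \frac{31}{3048} = \frac{1444}{4536} - \frac{31}{3048} = 1444 \cdot \frac{1}{4536} - \frac{31}{3048} = \frac{361}{1134} - \frac{31}{3048} = \frac{177529}{576072}$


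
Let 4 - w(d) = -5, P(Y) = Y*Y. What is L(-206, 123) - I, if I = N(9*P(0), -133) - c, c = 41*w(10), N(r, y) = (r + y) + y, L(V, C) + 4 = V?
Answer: 425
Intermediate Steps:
P(Y) = Y²
w(d) = 9 (w(d) = 4 - 1*(-5) = 4 + 5 = 9)
L(V, C) = -4 + V
N(r, y) = r + 2*y
c = 369 (c = 41*9 = 369)
I = -635 (I = (9*0² + 2*(-133)) - 1*369 = (9*0 - 266) - 369 = (0 - 266) - 369 = -266 - 369 = -635)
L(-206, 123) - I = (-4 - 206) - 1*(-635) = -210 + 635 = 425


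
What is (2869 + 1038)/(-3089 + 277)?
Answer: -3907/2812 ≈ -1.3894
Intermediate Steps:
(2869 + 1038)/(-3089 + 277) = 3907/(-2812) = 3907*(-1/2812) = -3907/2812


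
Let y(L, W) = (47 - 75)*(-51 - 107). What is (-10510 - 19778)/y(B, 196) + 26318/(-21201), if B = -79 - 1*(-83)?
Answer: -94820840/11724153 ≈ -8.0876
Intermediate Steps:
B = 4 (B = -79 + 83 = 4)
y(L, W) = 4424 (y(L, W) = -28*(-158) = 4424)
(-10510 - 19778)/y(B, 196) + 26318/(-21201) = (-10510 - 19778)/4424 + 26318/(-21201) = -30288*1/4424 + 26318*(-1/21201) = -3786/553 - 26318/21201 = -94820840/11724153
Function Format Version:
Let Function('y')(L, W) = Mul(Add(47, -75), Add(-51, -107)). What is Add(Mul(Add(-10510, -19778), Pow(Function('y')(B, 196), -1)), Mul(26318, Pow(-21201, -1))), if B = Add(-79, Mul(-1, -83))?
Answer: Rational(-94820840, 11724153) ≈ -8.0876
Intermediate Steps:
B = 4 (B = Add(-79, 83) = 4)
Function('y')(L, W) = 4424 (Function('y')(L, W) = Mul(-28, -158) = 4424)
Add(Mul(Add(-10510, -19778), Pow(Function('y')(B, 196), -1)), Mul(26318, Pow(-21201, -1))) = Add(Mul(Add(-10510, -19778), Pow(4424, -1)), Mul(26318, Pow(-21201, -1))) = Add(Mul(-30288, Rational(1, 4424)), Mul(26318, Rational(-1, 21201))) = Add(Rational(-3786, 553), Rational(-26318, 21201)) = Rational(-94820840, 11724153)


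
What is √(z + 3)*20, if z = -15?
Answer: 40*I*√3 ≈ 69.282*I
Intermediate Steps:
√(z + 3)*20 = √(-15 + 3)*20 = √(-12)*20 = (2*I*√3)*20 = 40*I*√3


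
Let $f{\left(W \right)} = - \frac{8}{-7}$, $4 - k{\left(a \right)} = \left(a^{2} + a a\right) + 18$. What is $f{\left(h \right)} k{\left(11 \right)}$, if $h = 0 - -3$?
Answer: $- \frac{2048}{7} \approx -292.57$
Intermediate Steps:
$h = 3$ ($h = 0 + 3 = 3$)
$k{\left(a \right)} = -14 - 2 a^{2}$ ($k{\left(a \right)} = 4 - \left(\left(a^{2} + a a\right) + 18\right) = 4 - \left(\left(a^{2} + a^{2}\right) + 18\right) = 4 - \left(2 a^{2} + 18\right) = 4 - \left(18 + 2 a^{2}\right) = -14 - 2 a^{2}$)
$f{\left(W \right)} = \frac{8}{7}$ ($f{\left(W \right)} = \left(-8\right) \left(- \frac{1}{7}\right) = \frac{8}{7}$)
$f{\left(h \right)} k{\left(11 \right)} = \frac{8 \left(-14 - 2 \cdot 11^{2}\right)}{7} = \frac{8 \left(-14 - 242\right)}{7} = \frac{8}{7} \left(-256\right) = - \frac{2048}{7}$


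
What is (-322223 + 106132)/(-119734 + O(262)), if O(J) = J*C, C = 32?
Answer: 216091/111350 ≈ 1.9406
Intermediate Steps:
O(J) = 32*J (O(J) = J*32 = 32*J)
(-322223 + 106132)/(-119734 + O(262)) = (-322223 + 106132)/(-119734 + 32*262) = -216091/(-119734 + 8384) = -216091/(-111350) = -216091*(-1/111350) = 216091/111350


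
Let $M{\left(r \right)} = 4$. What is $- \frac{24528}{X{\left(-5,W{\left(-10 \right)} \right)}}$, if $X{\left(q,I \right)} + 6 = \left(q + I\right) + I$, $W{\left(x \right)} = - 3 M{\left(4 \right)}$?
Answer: $\frac{3504}{5} \approx 700.8$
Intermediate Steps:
$W{\left(x \right)} = -12$ ($W{\left(x \right)} = \left(-3\right) 4 = -12$)
$X{\left(q,I \right)} = -6 + q + 2 I$ ($X{\left(q,I \right)} = -6 + \left(\left(q + I\right) + I\right) = -6 + \left(\left(I + q\right) + I\right) = -6 + \left(q + 2 I\right) = -6 + q + 2 I$)
$- \frac{24528}{X{\left(-5,W{\left(-10 \right)} \right)}} = - \frac{24528}{-6 - 5 + 2 \left(-12\right)} = - \frac{24528}{-6 - 5 - 24} = - \frac{24528}{-35} = \left(-24528\right) \left(- \frac{1}{35}\right) = \frac{3504}{5}$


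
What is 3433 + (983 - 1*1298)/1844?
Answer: 6330137/1844 ≈ 3432.8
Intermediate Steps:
3433 + (983 - 1*1298)/1844 = 3433 + (983 - 1298)*(1/1844) = 3433 - 315*1/1844 = 3433 - 315/1844 = 6330137/1844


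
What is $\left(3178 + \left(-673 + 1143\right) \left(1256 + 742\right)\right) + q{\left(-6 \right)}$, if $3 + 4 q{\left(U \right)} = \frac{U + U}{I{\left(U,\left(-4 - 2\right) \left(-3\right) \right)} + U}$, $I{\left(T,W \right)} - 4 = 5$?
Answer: $\frac{3768945}{4} \approx 9.4224 \cdot 10^{5}$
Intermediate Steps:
$I{\left(T,W \right)} = 9$ ($I{\left(T,W \right)} = 4 + 5 = 9$)
$q{\left(U \right)} = - \frac{3}{4} + \frac{U}{2 \left(9 + U\right)}$ ($q{\left(U \right)} = - \frac{3}{4} + \frac{\left(U + U\right) \frac{1}{9 + U}}{4} = - \frac{3}{4} + \frac{2 U \frac{1}{9 + U}}{4} = - \frac{3}{4} + \frac{U}{2 \left(9 + U\right)}$)
$\left(3178 + \left(-673 + 1143\right) \left(1256 + 742\right)\right) + q{\left(-6 \right)} = \left(3178 + \left(-673 + 1143\right) \left(1256 + 742\right)\right) + \frac{-27 - -6}{4 \left(9 - 6\right)} = \left(3178 + 470 \cdot 1998\right) + \frac{-27 + 6}{4 \cdot 3} = \left(3178 + 939060\right) + \frac{1}{4} \cdot \frac{1}{3} \left(-21\right) = 942238 - \frac{7}{4} = \frac{3768945}{4}$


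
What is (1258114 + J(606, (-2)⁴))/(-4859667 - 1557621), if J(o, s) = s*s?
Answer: -33115/168876 ≈ -0.19609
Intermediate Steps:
J(o, s) = s²
(1258114 + J(606, (-2)⁴))/(-4859667 - 1557621) = (1258114 + ((-2)⁴)²)/(-4859667 - 1557621) = (1258114 + 16²)/(-6417288) = (1258114 + 256)*(-1/6417288) = 1258370*(-1/6417288) = -33115/168876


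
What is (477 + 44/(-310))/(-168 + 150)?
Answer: -73913/2790 ≈ -26.492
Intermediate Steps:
(477 + 44/(-310))/(-168 + 150) = (477 + 44*(-1/310))/(-18) = (477 - 22/155)*(-1/18) = (73913/155)*(-1/18) = -73913/2790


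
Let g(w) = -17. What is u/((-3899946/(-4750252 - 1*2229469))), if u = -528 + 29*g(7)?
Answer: -7126295141/3899946 ≈ -1827.3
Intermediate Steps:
u = -1021 (u = -528 + 29*(-17) = -528 - 493 = -1021)
u/((-3899946/(-4750252 - 1*2229469))) = -1021/((-3899946/(-4750252 - 1*2229469))) = -1021/((-3899946/(-4750252 - 2229469))) = -1021/((-3899946/(-6979721))) = -1021/((-3899946*(-1/6979721))) = -1021/3899946/6979721 = -1021*6979721/3899946 = -7126295141/3899946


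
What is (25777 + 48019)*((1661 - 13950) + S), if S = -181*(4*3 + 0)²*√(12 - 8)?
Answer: -4753716932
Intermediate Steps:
S = -52128 (S = -181*(12 + 0)²*√4 = -181*12²*2 = -26064*2 = -181*288 = -52128)
(25777 + 48019)*((1661 - 13950) + S) = (25777 + 48019)*((1661 - 13950) - 52128) = 73796*(-12289 - 52128) = 73796*(-64417) = -4753716932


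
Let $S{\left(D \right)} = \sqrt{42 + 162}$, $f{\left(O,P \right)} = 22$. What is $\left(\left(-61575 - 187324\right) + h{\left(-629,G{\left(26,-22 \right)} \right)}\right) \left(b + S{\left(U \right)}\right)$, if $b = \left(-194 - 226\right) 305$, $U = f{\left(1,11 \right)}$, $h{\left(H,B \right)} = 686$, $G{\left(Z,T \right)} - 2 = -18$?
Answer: $31796085300 - 496426 \sqrt{51} \approx 3.1793 \cdot 10^{10}$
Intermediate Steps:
$G{\left(Z,T \right)} = -16$ ($G{\left(Z,T \right)} = 2 - 18 = -16$)
$U = 22$
$S{\left(D \right)} = 2 \sqrt{51}$ ($S{\left(D \right)} = \sqrt{204} = 2 \sqrt{51}$)
$b = -128100$ ($b = \left(-420\right) 305 = -128100$)
$\left(\left(-61575 - 187324\right) + h{\left(-629,G{\left(26,-22 \right)} \right)}\right) \left(b + S{\left(U \right)}\right) = \left(\left(-61575 - 187324\right) + 686\right) \left(-128100 + 2 \sqrt{51}\right) = \left(-248899 + 686\right) \left(-128100 + 2 \sqrt{51}\right) = - 248213 \left(-128100 + 2 \sqrt{51}\right) = 31796085300 - 496426 \sqrt{51}$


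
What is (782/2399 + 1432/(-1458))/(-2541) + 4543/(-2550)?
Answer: -6728541982091/3777299029350 ≈ -1.7813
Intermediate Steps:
(782/2399 + 1432/(-1458))/(-2541) + 4543/(-2550) = (782*(1/2399) + 1432*(-1/1458))*(-1/2541) + 4543*(-1/2550) = (782/2399 - 716/729)*(-1/2541) - 4543/2550 = -1147606/1748871*(-1/2541) - 4543/2550 = 1147606/4443881211 - 4543/2550 = -6728541982091/3777299029350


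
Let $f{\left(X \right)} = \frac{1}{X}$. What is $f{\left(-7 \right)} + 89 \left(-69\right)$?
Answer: $- \frac{42988}{7} \approx -6141.1$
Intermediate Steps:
$f{\left(-7 \right)} + 89 \left(-69\right) = \frac{1}{-7} + 89 \left(-69\right) = - \frac{1}{7} - 6141 = - \frac{42988}{7}$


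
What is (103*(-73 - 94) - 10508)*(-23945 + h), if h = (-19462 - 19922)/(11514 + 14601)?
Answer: 5776061667277/8705 ≈ 6.6353e+8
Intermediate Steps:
h = -13128/8705 (h = -39384/26115 = -39384*1/26115 = -13128/8705 ≈ -1.5081)
(103*(-73 - 94) - 10508)*(-23945 + h) = (103*(-73 - 94) - 10508)*(-23945 - 13128/8705) = (103*(-167) - 10508)*(-208454353/8705) = (-17201 - 10508)*(-208454353/8705) = -27709*(-208454353/8705) = 5776061667277/8705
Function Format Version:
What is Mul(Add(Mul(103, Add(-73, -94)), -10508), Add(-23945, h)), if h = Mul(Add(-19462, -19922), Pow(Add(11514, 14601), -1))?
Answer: Rational(5776061667277, 8705) ≈ 6.6353e+8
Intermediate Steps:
h = Rational(-13128, 8705) (h = Mul(-39384, Pow(26115, -1)) = Mul(-39384, Rational(1, 26115)) = Rational(-13128, 8705) ≈ -1.5081)
Mul(Add(Mul(103, Add(-73, -94)), -10508), Add(-23945, h)) = Mul(Add(Mul(103, Add(-73, -94)), -10508), Add(-23945, Rational(-13128, 8705))) = Mul(Add(Mul(103, -167), -10508), Rational(-208454353, 8705)) = Mul(Add(-17201, -10508), Rational(-208454353, 8705)) = Mul(-27709, Rational(-208454353, 8705)) = Rational(5776061667277, 8705)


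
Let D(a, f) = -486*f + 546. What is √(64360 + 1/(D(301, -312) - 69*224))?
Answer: √1203075384214962/136722 ≈ 253.69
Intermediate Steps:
D(a, f) = 546 - 486*f
√(64360 + 1/(D(301, -312) - 69*224)) = √(64360 + 1/((546 - 486*(-312)) - 69*224)) = √(64360 + 1/((546 + 151632) - 15456)) = √(64360 + 1/(152178 - 15456)) = √(64360 + 1/136722) = √(8799427921/136722) = √1203075384214962/136722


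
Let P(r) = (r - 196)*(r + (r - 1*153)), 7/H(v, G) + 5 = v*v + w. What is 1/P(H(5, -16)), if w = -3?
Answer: 289/8601775 ≈ 3.3598e-5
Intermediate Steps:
H(v, G) = 7/(-8 + v²) (H(v, G) = 7/(-5 + (v*v - 3)) = 7/(-5 + (v² - 3)) = 7/(-5 + (-3 + v²)) = 7/(-8 + v²))
P(r) = (-196 + r)*(-153 + 2*r) (P(r) = (-196 + r)*(r + (r - 153)) = (-196 + r)*(r + (-153 + r)) = (-196 + r)*(-153 + 2*r))
1/P(H(5, -16)) = 1/(29988 - 3815/(-8 + 5²) + 2*(7/(-8 + 5²))²) = 1/(29988 - 3815/(-8 + 25) + 2*(7/(-8 + 25))²) = 1/(29988 - 3815/17 + 2*(7/17)²) = 1/(29988 - 3815/17 + 2*(7*(1/17))²) = 1/(29988 - 545*7/17 + 2*(7/17)²) = 1/(29988 - 3815/17 + 2*(49/289)) = 1/(29988 - 3815/17 + 98/289) = 1/(8601775/289) = 289/8601775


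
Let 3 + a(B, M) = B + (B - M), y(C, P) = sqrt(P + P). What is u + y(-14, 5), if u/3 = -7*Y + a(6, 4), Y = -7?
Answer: 162 + sqrt(10) ≈ 165.16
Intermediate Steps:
y(C, P) = sqrt(2)*sqrt(P) (y(C, P) = sqrt(2*P) = sqrt(2)*sqrt(P))
a(B, M) = -3 - M + 2*B (a(B, M) = -3 + (B + (B - M)) = -3 + (-M + 2*B) = -3 - M + 2*B)
u = 162 (u = 3*(-7*(-7) + (-3 - 1*4 + 2*6)) = 3*(49 + (-3 - 4 + 12)) = 3*(49 + 5) = 3*54 = 162)
u + y(-14, 5) = 162 + sqrt(2)*sqrt(5) = 162 + sqrt(10)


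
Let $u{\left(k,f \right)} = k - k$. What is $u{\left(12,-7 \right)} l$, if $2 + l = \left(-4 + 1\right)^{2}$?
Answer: $0$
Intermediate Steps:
$u{\left(k,f \right)} = 0$
$l = 7$ ($l = -2 + \left(-4 + 1\right)^{2} = -2 + \left(-3\right)^{2} = -2 + 9 = 7$)
$u{\left(12,-7 \right)} l = 0 \cdot 7 = 0$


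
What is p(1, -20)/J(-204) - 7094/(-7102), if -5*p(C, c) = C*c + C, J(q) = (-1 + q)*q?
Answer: 741745169/742514100 ≈ 0.99896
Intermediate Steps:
J(q) = q*(-1 + q)
p(C, c) = -C/5 - C*c/5 (p(C, c) = -(C*c + C)/5 = -(C + C*c)/5 = -C/5 - C*c/5)
p(1, -20)/J(-204) - 7094/(-7102) = (-1/5*1*(1 - 20))/((-204*(-1 - 204))) - 7094/(-7102) = (-1/5*1*(-19))/((-204*(-205))) - 7094*(-1/7102) = (19/5)/41820 + 3547/3551 = (19/5)*(1/41820) + 3547/3551 = 19/209100 + 3547/3551 = 741745169/742514100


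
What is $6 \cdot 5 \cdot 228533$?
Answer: $6855990$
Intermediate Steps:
$6 \cdot 5 \cdot 228533 = 30 \cdot 228533 = 6855990$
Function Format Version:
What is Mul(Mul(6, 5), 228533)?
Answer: 6855990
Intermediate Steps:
Mul(Mul(6, 5), 228533) = Mul(30, 228533) = 6855990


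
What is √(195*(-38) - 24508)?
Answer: I*√31918 ≈ 178.66*I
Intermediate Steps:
√(195*(-38) - 24508) = √(-7410 - 24508) = √(-31918) = I*√31918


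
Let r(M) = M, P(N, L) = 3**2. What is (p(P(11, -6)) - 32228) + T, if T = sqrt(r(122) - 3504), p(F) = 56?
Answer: -32172 + I*sqrt(3382) ≈ -32172.0 + 58.155*I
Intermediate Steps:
P(N, L) = 9
T = I*sqrt(3382) (T = sqrt(122 - 3504) = sqrt(-3382) = I*sqrt(3382) ≈ 58.155*I)
(p(P(11, -6)) - 32228) + T = (56 - 32228) + I*sqrt(3382) = -32172 + I*sqrt(3382)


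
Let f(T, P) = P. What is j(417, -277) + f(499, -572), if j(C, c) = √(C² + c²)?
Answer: -572 + 29*√298 ≈ -71.382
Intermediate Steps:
j(417, -277) + f(499, -572) = √(417² + (-277)²) - 572 = √(173889 + 76729) - 572 = √250618 - 572 = 29*√298 - 572 = -572 + 29*√298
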